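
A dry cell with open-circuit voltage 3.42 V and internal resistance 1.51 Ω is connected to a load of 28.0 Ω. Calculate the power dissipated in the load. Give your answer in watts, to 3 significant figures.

With r and R in series, I = ε/(r+R); the load dissipates I²R.
I = ε / (r + R) = 3.42 / (1.51 + 28.0) = 0.1159 A
P_load = I² R = (0.1159)² × 28.0 = 0.3761 W

0.376 W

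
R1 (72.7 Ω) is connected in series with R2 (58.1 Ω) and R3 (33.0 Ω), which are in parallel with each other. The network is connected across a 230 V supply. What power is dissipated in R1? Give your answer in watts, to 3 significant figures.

Reduce the parallel pair to R_p first; the network is then a simple series string.
R_p = (58.1×33.0)/(58.1+33.0) = 21.05 Ω
R_total = 72.7 + 21.05 = 93.75 Ω
I = V / R_total = 230 / 93.75 = 2.453 A
R1 is in the main series path, so its power is I²R1.
P_R1 = (2.453)² × 72.7 = 437.6 W

438 W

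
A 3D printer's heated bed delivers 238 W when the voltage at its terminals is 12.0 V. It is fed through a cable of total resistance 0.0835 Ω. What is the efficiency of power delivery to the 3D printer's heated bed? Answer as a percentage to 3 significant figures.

I = P / V = 238 / 12.0 = 19.83 A through the cable.
P_line = I² R_line = (19.83)² × 0.0835 = 32.85 W
P_source = P_load + P_line = 238.0 + 32.85 = 270.8 W
η = P_load / P_source = 238.0 / 270.8 = 0.8787

87.9 %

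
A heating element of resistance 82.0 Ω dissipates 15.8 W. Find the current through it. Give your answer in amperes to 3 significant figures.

0.439 A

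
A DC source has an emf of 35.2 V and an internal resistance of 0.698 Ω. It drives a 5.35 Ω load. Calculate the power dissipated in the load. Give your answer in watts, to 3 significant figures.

181 W

The internal resistance and the load are in series, so the same I flows through both; get I from ε/(r+R), then I²R for the load.
I = ε / (r + R) = 35.2 / (0.698 + 5.35) = 5.820 A
P_load = I² R = (5.820)² × 5.35 = 181.2 W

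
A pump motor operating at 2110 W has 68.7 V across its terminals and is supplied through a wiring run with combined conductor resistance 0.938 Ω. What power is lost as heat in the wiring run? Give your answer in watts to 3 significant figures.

The wiring run and load are in series, so the same current flows in both; the loss is I²R_line.
I = P / V = 2110 / 68.7 = 30.71 A through the wiring run.
P_line = I² R_line = (30.71)² × 0.938 = 884.8 W

885 W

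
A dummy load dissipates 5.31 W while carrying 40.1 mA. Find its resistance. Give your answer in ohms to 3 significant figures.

The two known quantities fix the third via R = P / I².
R = 5.31 / (0.04010)² = 3302 Ω

3300 Ω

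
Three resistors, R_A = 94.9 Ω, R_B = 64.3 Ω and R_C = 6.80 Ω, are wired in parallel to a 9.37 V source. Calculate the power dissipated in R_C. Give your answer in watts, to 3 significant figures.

Every branch has 9.37 V across it, so for R_C the power is simply V²/R.
P_R_C = V² / R_C = (9.37)² / 6.80 Ω = 12.91 W

12.9 W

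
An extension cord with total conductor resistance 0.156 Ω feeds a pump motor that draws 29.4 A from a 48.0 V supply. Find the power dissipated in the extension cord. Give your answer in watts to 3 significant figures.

135 W

Line loss is just I²R for the cable — we know both I and R_line directly.
The extension cord carries the full 29.4 A.
P_line = I² R_line = (29.40)² × 0.156 = 134.8 W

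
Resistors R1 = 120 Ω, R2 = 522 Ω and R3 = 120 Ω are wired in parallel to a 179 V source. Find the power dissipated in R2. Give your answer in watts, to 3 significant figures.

Each parallel branch sees the full supply voltage, so P = V²/R applies directly to the target branch.
P_R2 = V² / R2 = (179)² / 522 Ω = 61.38 W

61.4 W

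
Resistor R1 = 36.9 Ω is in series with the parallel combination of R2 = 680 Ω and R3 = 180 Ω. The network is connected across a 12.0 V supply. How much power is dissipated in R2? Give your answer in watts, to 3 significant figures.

0.134 W

Collapse R2‖R3 to a single equivalent, reducing the network to two series elements.
R_p = (680×180)/(680+180) = 142.3 Ω
R_total = 36.9 + 142.3 = 179.2 Ω
I = V / R_total = 12.0 / 179.2 = 0.06695 A
Voltage across the parallel pair: V_p = I × R_p = 0.06695 × 142.3 = 9.529 V
R2 is across V_p, so use P = V²/R for that branch.
P_R2 = (9.529)² / 680 = 0.1335 W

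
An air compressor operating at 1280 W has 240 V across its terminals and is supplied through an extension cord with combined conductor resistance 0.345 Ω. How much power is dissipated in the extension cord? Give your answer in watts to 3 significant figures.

Line loss is just I²R for the cable — we know both I and R_line directly.
I = P / V = 1280 / 240 = 5.333 A through the extension cord.
P_line = I² R_line = (5.333)² × 0.345 = 9.813 W

9.81 W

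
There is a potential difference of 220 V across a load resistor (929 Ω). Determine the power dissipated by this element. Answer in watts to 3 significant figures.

52.1 W

Voltage and resistance are given, so P = V²/R is the one-step route.
P = (220 V)² / 929 Ω = 52.10 W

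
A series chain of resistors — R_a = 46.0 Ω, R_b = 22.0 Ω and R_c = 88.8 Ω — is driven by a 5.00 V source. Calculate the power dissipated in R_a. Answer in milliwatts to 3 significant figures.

46.8 mW

Since the resistors are in series they all carry the loop current I = V/R_total; the power in any one is I²R.
R_total = 46.0 + 22.0 + 88.8 = 156.8 Ω
I = V / R_total = 5.00 / 156.8 = 0.03189 A
P_R_a = I² × R_a = (0.03189)² × 46.0 = 0.04677 W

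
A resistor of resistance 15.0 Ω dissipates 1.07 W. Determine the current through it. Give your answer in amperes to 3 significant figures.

Rearranging the power relation for the two known quantities gives I = √(P / R).
I = √(1.07 / 15.0) = 0.2671 A

0.267 A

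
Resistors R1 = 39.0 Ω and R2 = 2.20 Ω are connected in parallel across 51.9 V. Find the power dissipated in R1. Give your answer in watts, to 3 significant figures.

69.1 W

R1 sits directly across the source, so P = V²/R with V = 51.9 V.
P_R1 = V² / R1 = (51.9)² / 39.0 Ω = 69.07 W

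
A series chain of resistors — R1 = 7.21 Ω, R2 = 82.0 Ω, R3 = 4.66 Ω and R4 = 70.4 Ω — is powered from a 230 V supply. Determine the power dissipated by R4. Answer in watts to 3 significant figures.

Since the resistors are in series they all carry the loop current I = V/R_total; the power in any one is I²R.
R_total = 7.21 + 82.0 + 4.66 + 70.4 = 164.3 Ω
I = V / R_total = 230 / 164.3 = 1.400 A
P_R4 = I² × R4 = (1.400)² × 70.4 = 138.0 W

138 W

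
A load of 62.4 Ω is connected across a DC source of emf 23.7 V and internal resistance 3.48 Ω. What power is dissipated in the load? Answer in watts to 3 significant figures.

With r and R in series, I = ε/(r+R); the load dissipates I²R.
I = ε / (r + R) = 23.7 / (3.48 + 62.4) = 0.3597 A
P_load = I² R = (0.3597)² × 62.4 = 8.076 W

8.08 W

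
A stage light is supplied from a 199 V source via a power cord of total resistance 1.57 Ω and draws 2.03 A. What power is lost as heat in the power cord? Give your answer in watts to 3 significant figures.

6.47 W

Only the current and the line resistance are needed for the I²R loss.
The power cord carries the full 2.03 A.
P_line = I² R_line = (2.030)² × 1.57 = 6.470 W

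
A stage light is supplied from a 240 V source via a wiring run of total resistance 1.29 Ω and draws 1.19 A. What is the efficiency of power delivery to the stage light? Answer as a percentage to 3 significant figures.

99.4 %

The wiring run carries the full 1.19 A.
P_line = I² R_line = (1.190)² × 1.29 = 1.827 W
P_source = V I = 240 × 1.190 = 285.6 W; P_load = 283.8 W
η = P_load / P_source = 283.8 / 285.6 = 0.9936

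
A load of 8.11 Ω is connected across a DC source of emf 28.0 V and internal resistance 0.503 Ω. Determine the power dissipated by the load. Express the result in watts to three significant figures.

With r and R in series, I = ε/(r+R); the load dissipates I²R.
I = ε / (r + R) = 28.0 / (0.503 + 8.11) = 3.251 A
P_load = I² R = (3.251)² × 8.11 = 85.71 W

85.7 W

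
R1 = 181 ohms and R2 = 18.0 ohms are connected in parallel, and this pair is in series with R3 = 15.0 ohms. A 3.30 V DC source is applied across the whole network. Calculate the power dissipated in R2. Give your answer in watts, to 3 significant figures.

0.165 W

Collapse the R1‖R2 pair into one equivalent R_p; then R_p and R3 form a series string.
R_p = (181×18.0)/(181+18.0) = 16.37 Ω
R_total = R_p + 15.0 = 16.37 + 15.0 = 31.37 Ω
I = V / R_total = 3.30 / 31.37 = 0.1052 A
Voltage across the parallel pair: V_p = I × R_p = 0.1052 × 16.37 = 1.722 V
Use P = V²/R for R2 with V = V_p.
P_R2 = (1.722)² / 18.0 = 0.1648 W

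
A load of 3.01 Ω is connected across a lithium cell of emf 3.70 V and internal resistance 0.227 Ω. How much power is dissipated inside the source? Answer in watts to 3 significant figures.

Internal loss is I²r, with I set by the total series resistance r+R.
I = ε / (r + R) = 3.70 / (0.227 + 3.01) = 1.143 A
P_int = I² r = (1.143)² × 0.227 = 0.2966 W

0.297 W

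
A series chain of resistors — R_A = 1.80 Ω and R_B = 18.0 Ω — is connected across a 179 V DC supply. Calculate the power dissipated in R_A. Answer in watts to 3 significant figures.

147 W

Since the resistors are in series they all carry the loop current I = V/R_total; the power in any one is I²R.
R_total = 1.80 + 18.0 = 19.80 Ω
I = V / R_total = 179 / 19.80 = 9.040 A
P_R_A = I² × R_A = (9.040)² × 1.80 = 147.1 W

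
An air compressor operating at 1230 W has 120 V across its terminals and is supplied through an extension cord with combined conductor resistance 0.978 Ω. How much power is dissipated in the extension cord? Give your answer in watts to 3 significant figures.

The extension cord and load are in series, so the same current flows in both; the loss is I²R_line.
I = P / V = 1230 / 120 = 10.25 A through the extension cord.
P_line = I² R_line = (10.25)² × 0.978 = 102.8 W

103 W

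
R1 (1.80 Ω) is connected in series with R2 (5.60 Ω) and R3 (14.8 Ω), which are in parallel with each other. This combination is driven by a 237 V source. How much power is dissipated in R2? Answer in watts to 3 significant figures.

Reduce the parallel pair to R_p first; the network is then a simple series string.
R_p = (5.60×14.8)/(5.60+14.8) = 4.063 Ω
R_total = 1.80 + 4.063 = 5.863 Ω
I = V / R_total = 237 / 5.863 = 40.42 A
Voltage across the parallel pair: V_p = I × R_p = 40.42 × 4.063 = 164.2 V
With V_p across R2, its power is V_p²/R2.
P_R2 = (164.2)² / 5.60 = 4817 W

4820 W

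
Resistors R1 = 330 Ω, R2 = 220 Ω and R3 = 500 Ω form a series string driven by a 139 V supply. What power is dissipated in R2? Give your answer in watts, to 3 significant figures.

3.86 W

Series elements share the same current, so find I first, then use P = I²R.
R_total = 330 + 220 + 500 = 1050 Ω
I = V / R_total = 139 / 1050 = 0.1324 A
P_R2 = I² × R2 = (0.1324)² × 220 = 3.855 W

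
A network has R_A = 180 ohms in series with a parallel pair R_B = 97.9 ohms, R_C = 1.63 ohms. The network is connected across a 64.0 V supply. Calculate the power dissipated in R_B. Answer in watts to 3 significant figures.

0.00326 W

First combine the parallel branches into one equivalent R_p, then R_A + R_p is a series pair.
R_p = (97.9×1.63)/(97.9+1.63) = 1.603 Ω
R_total = 180 + 1.603 = 181.6 Ω
I = V / R_total = 64.0 / 181.6 = 0.3524 A
Voltage across the parallel pair: V_p = I × R_p = 0.3524 × 1.603 = 0.5650 V
R_B is across V_p, so use P = V²/R for that branch.
P_R_B = (0.5650)² / 97.9 = 0.003261 W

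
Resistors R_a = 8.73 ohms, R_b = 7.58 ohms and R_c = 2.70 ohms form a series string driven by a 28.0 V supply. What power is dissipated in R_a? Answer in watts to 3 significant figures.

Every series element carries the same I. Get I from the total resistance, then P = I² × R_a.
R_total = 8.73 + 7.58 + 2.70 = 19.01 Ω
I = V / R_total = 28.0 / 19.01 = 1.473 A
P_R_a = I² × R_a = (1.473)² × 8.73 = 18.94 W

18.9 W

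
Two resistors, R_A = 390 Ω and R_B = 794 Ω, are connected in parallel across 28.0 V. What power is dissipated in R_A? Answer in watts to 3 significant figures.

R_A sits directly across the source, so P = V²/R with V = 28.0 V.
P_R_A = V² / R_A = (28.0)² / 390 Ω = 2.010 W

2.01 W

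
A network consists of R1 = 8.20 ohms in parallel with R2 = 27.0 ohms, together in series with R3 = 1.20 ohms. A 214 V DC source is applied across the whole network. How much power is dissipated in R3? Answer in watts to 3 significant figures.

980 W

Combine R1 and R2 into their parallel equivalent first, reducing the network to two series resistors.
R_p = (8.20×27.0)/(8.20+27.0) = 6.290 Ω
R_total = R_p + 1.20 = 6.290 + 1.20 = 7.490 Ω
I = V / R_total = 214 / 7.490 = 28.57 A
R3 carries the full series current, so P = I²R.
P_R3 = (28.57)² × 1.20 = 979.7 W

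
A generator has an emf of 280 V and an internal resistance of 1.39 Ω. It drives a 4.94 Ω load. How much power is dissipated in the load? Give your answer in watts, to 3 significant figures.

The internal resistance and the load are in series, so the same I flows through both; get I from ε/(r+R), then I²R for the load.
I = ε / (r + R) = 280 / (1.39 + 4.94) = 44.23 A
P_load = I² R = (44.23)² × 4.94 = 9666 W

9670 W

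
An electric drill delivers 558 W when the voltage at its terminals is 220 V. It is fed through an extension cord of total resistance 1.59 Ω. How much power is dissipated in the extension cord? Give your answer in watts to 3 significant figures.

10.2 W

Line loss is just I²R for the cable — we know both I and R_line directly.
I = P / V = 558 / 220 = 2.536 A through the extension cord.
P_line = I² R_line = (2.536)² × 1.59 = 10.23 W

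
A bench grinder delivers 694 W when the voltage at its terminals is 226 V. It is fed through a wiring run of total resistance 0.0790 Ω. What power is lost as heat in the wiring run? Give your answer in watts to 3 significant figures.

Line loss is just I²R for the cable — we know both I and R_line directly.
I = P / V = 694 / 226 = 3.071 A through the wiring run.
P_line = I² R_line = (3.071)² × 0.0790 = 0.7450 W

0.745 W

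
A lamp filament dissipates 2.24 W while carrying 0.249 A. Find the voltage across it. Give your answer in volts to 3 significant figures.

9.00 V

From P = V I = I²R = V²/R, with the two given quantities we get V = P / I.
V = 2.24 / 0.2490 = 8.996 V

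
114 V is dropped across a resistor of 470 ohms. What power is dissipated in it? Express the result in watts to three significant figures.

Voltage and resistance are given, so P = V²/R is the one-step route.
P = (114 V)² / 470 Ω = 27.65 W

27.7 W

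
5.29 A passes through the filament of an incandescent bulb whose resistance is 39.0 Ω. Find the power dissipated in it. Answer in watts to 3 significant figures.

The current through and the resistance of the element are both given; use P = I²R.
P = (5.290 A)² × 39.0 Ω = 1091 W

1090 W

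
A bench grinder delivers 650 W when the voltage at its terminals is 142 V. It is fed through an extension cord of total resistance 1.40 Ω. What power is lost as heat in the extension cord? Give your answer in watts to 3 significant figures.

29.3 W

The extension cord and load are in series, so the same current flows in both; the loss is I²R_line.
I = P / V = 650 / 142 = 4.577 A through the extension cord.
P_line = I² R_line = (4.577)² × 1.40 = 29.33 W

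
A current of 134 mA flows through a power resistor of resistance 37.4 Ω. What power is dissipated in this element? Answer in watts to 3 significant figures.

With I and R stated, P = I²R applies in one step.
P = (0.1340 A)² × 37.4 Ω = 0.6716 W

0.672 W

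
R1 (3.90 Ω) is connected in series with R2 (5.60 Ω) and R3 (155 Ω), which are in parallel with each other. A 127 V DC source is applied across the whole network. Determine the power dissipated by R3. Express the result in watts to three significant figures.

First combine the parallel branches into one equivalent R_p, then R1 + R_p is a series pair.
R_p = (5.60×155)/(5.60+155) = 5.405 Ω
R_total = 3.90 + 5.405 = 9.305 Ω
I = V / R_total = 127 / 9.305 = 13.65 A
Voltage across the parallel pair: V_p = I × R_p = 13.65 × 5.405 = 73.77 V
R3 is across V_p, so use P = V²/R for that branch.
P_R3 = (73.77)² / 155 = 35.11 W

35.1 W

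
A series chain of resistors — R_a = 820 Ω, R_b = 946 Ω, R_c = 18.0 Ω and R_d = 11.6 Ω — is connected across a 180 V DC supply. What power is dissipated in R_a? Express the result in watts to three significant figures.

Every series element carries the same I. Get I from the total resistance, then P = I² × R_a.
R_total = 820 + 946 + 18.0 + 11.6 = 1796 Ω
I = V / R_total = 180 / 1796 = 0.1002 A
P_R_a = I² × R_a = (0.1002)² × 820 = 8.240 W

8.24 W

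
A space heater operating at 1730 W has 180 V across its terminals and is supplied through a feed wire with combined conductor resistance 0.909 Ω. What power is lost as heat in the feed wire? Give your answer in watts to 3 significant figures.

Line loss is just I²R for the cable — we know both I and R_line directly.
I = P / V = 1730 / 180 = 9.611 A through the feed wire.
P_line = I² R_line = (9.611)² × 0.909 = 83.97 W

84.0 W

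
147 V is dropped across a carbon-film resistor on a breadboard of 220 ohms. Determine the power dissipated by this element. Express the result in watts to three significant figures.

98.2 W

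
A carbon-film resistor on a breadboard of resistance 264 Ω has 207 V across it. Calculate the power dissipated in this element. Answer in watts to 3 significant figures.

162 W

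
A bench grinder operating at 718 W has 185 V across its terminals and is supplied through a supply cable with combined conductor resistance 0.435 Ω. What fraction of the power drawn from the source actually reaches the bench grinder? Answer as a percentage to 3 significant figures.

99.1 %

I = P / V = 718 / 185 = 3.881 A through the supply cable.
P_line = I² R_line = (3.881)² × 0.435 = 6.552 W
P_source = P_load + P_line = 718.0 + 6.552 = 724.6 W
η = P_load / P_source = 718.0 / 724.6 = 0.9910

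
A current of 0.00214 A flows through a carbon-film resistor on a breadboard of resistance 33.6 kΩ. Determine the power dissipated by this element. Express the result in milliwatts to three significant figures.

The current through and the resistance of the element are both given; use P = I²R.
P = (0.002140 A)² × 33600 Ω = 0.1539 W

154 mW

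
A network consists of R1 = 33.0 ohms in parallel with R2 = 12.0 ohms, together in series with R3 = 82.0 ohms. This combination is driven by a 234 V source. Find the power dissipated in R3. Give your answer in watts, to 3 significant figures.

Combine R1 and R2 into their parallel equivalent first, reducing the network to two series resistors.
R_p = (33.0×12.0)/(33.0+12.0) = 8.800 Ω
R_total = R_p + 82.0 = 8.800 + 82.0 = 90.80 Ω
I = V / R_total = 234 / 90.80 = 2.577 A
All the supply current flows through R3; use P = I²R3.
P_R3 = (2.577)² × 82.0 = 544.6 W

545 W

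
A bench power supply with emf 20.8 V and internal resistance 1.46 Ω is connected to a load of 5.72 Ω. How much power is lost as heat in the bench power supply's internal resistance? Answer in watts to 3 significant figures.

Internal loss is I²r, with I set by the total series resistance r+R.
I = ε / (r + R) = 20.8 / (1.46 + 5.72) = 2.897 A
P_int = I² r = (2.897)² × 1.46 = 12.25 W

12.3 W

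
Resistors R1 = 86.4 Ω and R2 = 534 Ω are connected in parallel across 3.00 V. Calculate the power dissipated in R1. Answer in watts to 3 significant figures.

0.104 W

Parallel branches share the same voltage; P = V²/R gives the branch power in one step.
P_R1 = V² / R1 = (3.00)² / 86.4 Ω = 0.1042 W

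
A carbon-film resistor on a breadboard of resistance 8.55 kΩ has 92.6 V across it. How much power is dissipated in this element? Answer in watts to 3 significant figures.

We know the drop across the element and its resistance — P = V²/R, one step.
P = (92.6 V)² / 8550 Ω = 1.003 W

1.00 W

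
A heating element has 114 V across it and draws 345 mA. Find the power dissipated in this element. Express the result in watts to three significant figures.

Since both terminal voltage and current are stated, P = V I gives the power in one step.
P = 114 V × 0.3450 A = 39.33 W

39.3 W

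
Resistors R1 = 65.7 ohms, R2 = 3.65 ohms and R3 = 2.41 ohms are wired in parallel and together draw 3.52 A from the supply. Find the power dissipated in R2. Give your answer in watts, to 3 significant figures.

Only the total current is stated, so first find the parallel equivalent to get the voltage across the combination.
1/R_eq = 1/65.7 + 1/3.65 + 1/2.41 ⇒ R_eq = 1.420 Ω
V = I_total × R_eq = 3.520 × 1.420 = 4.999 V
P_R2 = V² / R2 = (4.999)² / 3.65 = 6.847 W

6.85 W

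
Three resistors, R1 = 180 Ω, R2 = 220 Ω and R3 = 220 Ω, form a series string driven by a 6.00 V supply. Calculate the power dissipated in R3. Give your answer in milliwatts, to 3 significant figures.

20.6 mW

In a series string the same current flows through every resistor — find that current, then P = I²R for the one we want.
R_total = 180 + 220 + 220 = 620.0 Ω
I = V / R_total = 6.00 / 620.0 = 0.009677 A
P_R3 = I² × R3 = (0.009677)² × 220 = 0.02060 W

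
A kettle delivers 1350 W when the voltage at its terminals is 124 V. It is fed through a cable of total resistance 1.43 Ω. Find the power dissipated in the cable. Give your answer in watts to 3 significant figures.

The cable and load are in series, so the same current flows in both; the loss is I²R_line.
I = P / V = 1350 / 124 = 10.89 A through the cable.
P_line = I² R_line = (10.89)² × 1.43 = 169.5 W

169 W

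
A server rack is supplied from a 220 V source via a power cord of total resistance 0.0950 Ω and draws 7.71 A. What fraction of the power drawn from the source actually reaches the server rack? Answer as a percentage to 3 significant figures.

99.7 %

The power cord carries the full 7.71 A.
P_line = I² R_line = (7.710)² × 0.0950 = 5.647 W
P_source = V I = 220 × 7.710 = 1696 W; P_load = 1691 W
η = P_load / P_source = 1691 / 1696 = 0.9967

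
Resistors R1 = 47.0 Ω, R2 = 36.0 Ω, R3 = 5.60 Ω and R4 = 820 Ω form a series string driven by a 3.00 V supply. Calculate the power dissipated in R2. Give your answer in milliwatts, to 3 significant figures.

0.392 mW

Series elements share the same current, so find I first, then use P = I²R.
R_total = 47.0 + 36.0 + 5.60 + 820 = 908.6 Ω
I = V / R_total = 3.00 / 908.6 = 0.003302 A
P_R2 = I² × R2 = (0.003302)² × 36.0 = 0.0003925 W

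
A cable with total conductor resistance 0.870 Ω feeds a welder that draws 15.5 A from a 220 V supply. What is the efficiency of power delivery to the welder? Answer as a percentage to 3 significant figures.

93.9 %

The cable carries the full 15.5 A.
P_line = I² R_line = (15.50)² × 0.870 = 209.0 W
P_source = V I = 220 × 15.50 = 3410 W; P_load = 3201 W
η = P_load / P_source = 3201 / 3410 = 0.9387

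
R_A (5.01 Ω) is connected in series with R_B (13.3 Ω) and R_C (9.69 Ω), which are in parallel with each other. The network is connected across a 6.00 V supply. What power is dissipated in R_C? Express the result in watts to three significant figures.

Collapse R_B‖R_C to a single equivalent, reducing the network to two series elements.
R_p = (13.3×9.69)/(13.3+9.69) = 5.606 Ω
R_total = 5.01 + 5.606 = 10.62 Ω
I = V / R_total = 6.00 / 10.62 = 0.5652 A
Voltage across the parallel pair: V_p = I × R_p = 0.5652 × 5.606 = 3.168 V
R_C sees V_p directly, so P = V_p² / R_C.
P_R_C = (3.168)² / 9.69 = 1.036 W

1.04 W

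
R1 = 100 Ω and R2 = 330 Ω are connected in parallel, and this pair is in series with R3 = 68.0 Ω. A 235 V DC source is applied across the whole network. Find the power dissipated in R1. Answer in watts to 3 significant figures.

155 W

Combine R1 and R2 into their parallel equivalent first, reducing the network to two series resistors.
R_p = (100×330)/(100+330) = 76.74 Ω
R_total = R_p + 68.0 = 76.74 + 68.0 = 144.7 Ω
I = V / R_total = 235 / 144.7 = 1.624 A
Voltage across the parallel pair: V_p = I × R_p = 1.624 × 76.74 = 124.6 V
Use P = V²/R for R1 with V = V_p.
P_R1 = (124.6)² / 100 = 155.2 W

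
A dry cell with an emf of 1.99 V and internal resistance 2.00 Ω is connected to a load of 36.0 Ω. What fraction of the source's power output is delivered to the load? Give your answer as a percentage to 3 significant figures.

94.7 %

Efficiency is P_load / P_total. With a series r and R sharing the same I, P = I²R for each, so η = R/(R+r).
η = R / (R + r) = 36.0 / (36.0 + 2.00) = 0.9474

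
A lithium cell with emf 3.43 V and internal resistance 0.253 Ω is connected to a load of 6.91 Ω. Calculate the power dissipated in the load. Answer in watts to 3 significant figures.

With r and R in series, I = ε/(r+R); the load dissipates I²R.
I = ε / (r + R) = 3.43 / (0.253 + 6.91) = 0.4788 A
P_load = I² R = (0.4788)² × 6.91 = 1.584 W

1.58 W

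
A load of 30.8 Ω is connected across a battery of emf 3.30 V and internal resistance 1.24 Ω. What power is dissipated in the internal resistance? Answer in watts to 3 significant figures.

0.0132 W

r is in series with the load, so it carries the full circuit current — the loss in it is I²r.
I = ε / (r + R) = 3.30 / (1.24 + 30.8) = 0.1030 A
P_int = I² r = (0.1030)² × 1.24 = 0.01315 W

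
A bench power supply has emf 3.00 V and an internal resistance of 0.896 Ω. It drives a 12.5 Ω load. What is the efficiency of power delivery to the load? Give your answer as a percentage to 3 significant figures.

The source delivers εI, of which I²R reaches the load and I²r is lost; since I is common, η = R/(R+r).
η = R / (R + r) = 12.5 / (12.5 + 0.896) = 0.9331

93.3 %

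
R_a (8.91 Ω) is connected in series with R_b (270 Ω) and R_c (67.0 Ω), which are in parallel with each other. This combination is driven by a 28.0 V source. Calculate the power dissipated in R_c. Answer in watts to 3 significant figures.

Collapse R_b‖R_c to a single equivalent, reducing the network to two series elements.
R_p = (270×67.0)/(270+67.0) = 53.68 Ω
R_total = 8.91 + 53.68 = 62.59 Ω
I = V / R_total = 28.0 / 62.59 = 0.4474 A
Voltage across the parallel pair: V_p = I × R_p = 0.4474 × 53.68 = 24.01 V
R_c is across V_p, so use P = V²/R for that branch.
P_R_c = (24.01)² / 67.0 = 8.607 W

8.61 W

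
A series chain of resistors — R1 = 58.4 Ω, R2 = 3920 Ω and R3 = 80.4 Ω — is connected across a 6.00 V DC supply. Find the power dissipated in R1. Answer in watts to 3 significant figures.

0.000128 W

Every series element carries the same I. Get I from the total resistance, then P = I² × R1.
R_total = 58.4 + 3920 + 80.4 = 4059 Ω
I = V / R_total = 6.00 / 4059 = 0.001478 A
P_R1 = I² × R1 = (0.001478)² × 58.4 = 0.0001276 W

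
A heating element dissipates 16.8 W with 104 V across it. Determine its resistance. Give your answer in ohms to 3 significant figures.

From P = V I = I²R = V²/R, with the two given quantities we get R = V² / P.
R = (104)² / 16.8 = 643.8 Ω

644 Ω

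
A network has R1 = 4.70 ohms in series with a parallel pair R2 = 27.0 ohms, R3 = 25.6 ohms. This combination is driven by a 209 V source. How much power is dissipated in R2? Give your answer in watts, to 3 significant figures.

First combine the parallel branches into one equivalent R_p, then R1 + R_p is a series pair.
R_p = (27.0×25.6)/(27.0+25.6) = 13.14 Ω
R_total = 4.70 + 13.14 = 17.84 Ω
I = V / R_total = 209 / 17.84 = 11.71 A
Voltage across the parallel pair: V_p = I × R_p = 11.71 × 13.14 = 153.9 V
With V_p across R2, its power is V_p²/R2.
P_R2 = (153.9)² / 27.0 = 877.7 W

878 W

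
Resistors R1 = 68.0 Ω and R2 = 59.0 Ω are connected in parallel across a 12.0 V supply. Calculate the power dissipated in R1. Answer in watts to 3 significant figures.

2.12 W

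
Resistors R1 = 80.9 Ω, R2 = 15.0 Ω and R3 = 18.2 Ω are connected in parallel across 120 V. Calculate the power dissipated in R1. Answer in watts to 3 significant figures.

178 W

Every branch has 120 V across it, so for R1 the power is simply V²/R.
P_R1 = V² / R1 = (120)² / 80.9 Ω = 178.0 W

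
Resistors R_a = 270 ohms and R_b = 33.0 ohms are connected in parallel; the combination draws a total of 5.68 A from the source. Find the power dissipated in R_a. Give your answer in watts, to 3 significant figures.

Parallel branches share V, not I — compute V via R_eq, then use V²/R for the target branch.
1/R_eq = 1/270 + 1/33.0 ⇒ R_eq = 29.41 Ω
V = I_total × R_eq = 5.680 × 29.41 = 167.0 V
P_R_a = V² / R_a = (167.0)² / 270 = 103.3 W

103 W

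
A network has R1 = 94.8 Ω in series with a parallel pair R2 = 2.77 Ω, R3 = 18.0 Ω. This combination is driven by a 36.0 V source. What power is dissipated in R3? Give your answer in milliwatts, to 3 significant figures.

Collapse R2‖R3 to a single equivalent, reducing the network to two series elements.
R_p = (2.77×18.0)/(2.77+18.0) = 2.401 Ω
R_total = 94.8 + 2.401 = 97.20 Ω
I = V / R_total = 36.0 / 97.20 = 0.3704 A
Voltage across the parallel pair: V_p = I × R_p = 0.3704 × 2.401 = 0.8891 V
With V_p across R3, its power is V_p²/R3.
P_R3 = (0.8891)² / 18.0 = 0.04392 W

43.9 mW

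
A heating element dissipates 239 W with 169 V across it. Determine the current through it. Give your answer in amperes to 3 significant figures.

From P = V I = I²R = V²/R, with the two given quantities we get I = P / V.
I = 239 / 169 = 1.414 A

1.41 A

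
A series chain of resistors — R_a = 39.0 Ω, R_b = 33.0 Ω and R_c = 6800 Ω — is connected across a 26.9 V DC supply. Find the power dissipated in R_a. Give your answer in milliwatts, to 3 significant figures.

0.598 mW

The current is common to all series resistors; compute it, then apply P = I²R for the target.
R_total = 39.0 + 33.0 + 6800 = 6872 Ω
I = V / R_total = 26.9 / 6872 = 0.003914 A
P_R_a = I² × R_a = (0.003914)² × 39.0 = 0.0005976 W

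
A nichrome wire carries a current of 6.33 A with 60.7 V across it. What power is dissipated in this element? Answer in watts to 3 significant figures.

Since both terminal voltage and current are stated, P = V I gives the power in one step.
P = 60.7 V × 6.330 A = 384.2 W

384 W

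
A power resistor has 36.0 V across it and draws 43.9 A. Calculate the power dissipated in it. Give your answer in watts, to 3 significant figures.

1580 W

With V and I both given, power follows immediately from P = V I.
P = 36.0 V × 43.90 A = 1580 W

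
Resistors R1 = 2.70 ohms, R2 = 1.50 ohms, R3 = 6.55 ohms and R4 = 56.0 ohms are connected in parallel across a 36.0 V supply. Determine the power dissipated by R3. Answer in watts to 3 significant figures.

The supply voltage appears across each parallel branch — just use P = V²/R3.
P_R3 = V² / R3 = (36.0)² / 6.55 Ω = 197.9 W

198 W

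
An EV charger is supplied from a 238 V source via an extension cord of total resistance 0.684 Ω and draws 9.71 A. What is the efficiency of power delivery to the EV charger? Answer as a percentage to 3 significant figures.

The extension cord carries the full 9.71 A.
P_line = I² R_line = (9.710)² × 0.684 = 64.49 W
P_source = V I = 238 × 9.710 = 2311 W; P_load = 2246 W
η = P_load / P_source = 2246 / 2311 = 0.9721

97.2 %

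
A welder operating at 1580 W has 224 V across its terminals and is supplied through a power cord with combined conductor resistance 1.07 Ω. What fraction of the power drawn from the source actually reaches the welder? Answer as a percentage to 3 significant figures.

96.7 %

I = P / V = 1580 / 224 = 7.054 A through the power cord.
P_line = I² R_line = (7.054)² × 1.07 = 53.24 W
P_source = P_load + P_line = 1580 + 53.24 = 1633 W
η = P_load / P_source = 1580 / 1633 = 0.9674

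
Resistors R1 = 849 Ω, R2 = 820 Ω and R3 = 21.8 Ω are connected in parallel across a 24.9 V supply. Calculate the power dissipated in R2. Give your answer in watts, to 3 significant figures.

The supply voltage appears across each parallel branch — just use P = V²/R2.
P_R2 = V² / R2 = (24.9)² / 820 Ω = 0.7561 W

0.756 W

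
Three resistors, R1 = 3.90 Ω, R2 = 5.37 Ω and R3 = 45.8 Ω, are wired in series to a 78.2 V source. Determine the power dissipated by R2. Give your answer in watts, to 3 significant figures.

10.8 W

In a series string the same current flows through every resistor — find that current, then P = I²R for the one we want.
R_total = 3.90 + 5.37 + 45.8 = 55.07 Ω
I = V / R_total = 78.2 / 55.07 = 1.420 A
P_R2 = I² × R2 = (1.420)² × 5.37 = 10.83 W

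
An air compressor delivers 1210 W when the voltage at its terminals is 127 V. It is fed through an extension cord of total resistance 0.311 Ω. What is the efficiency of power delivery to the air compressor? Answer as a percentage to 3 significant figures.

97.7 %

I = P / V = 1210 / 127 = 9.528 A through the extension cord.
P_line = I² R_line = (9.528)² × 0.311 = 28.23 W
P_source = P_load + P_line = 1210 + 28.23 = 1238 W
η = P_load / P_source = 1210 / 1238 = 0.9772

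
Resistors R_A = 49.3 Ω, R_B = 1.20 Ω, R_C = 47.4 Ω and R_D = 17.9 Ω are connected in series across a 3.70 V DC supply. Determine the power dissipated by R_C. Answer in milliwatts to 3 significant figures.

48.4 mW

Series elements share the same current, so find I first, then use P = I²R.
R_total = 49.3 + 1.20 + 47.4 + 17.9 = 115.8 Ω
I = V / R_total = 3.70 / 115.8 = 0.03195 A
P_R_C = I² × R_C = (0.03195)² × 47.4 = 0.04839 W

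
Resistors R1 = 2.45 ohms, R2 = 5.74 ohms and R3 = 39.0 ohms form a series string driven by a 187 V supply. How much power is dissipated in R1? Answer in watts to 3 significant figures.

38.5 W

In a series string the same current flows through every resistor — find that current, then P = I²R for the one we want.
R_total = 2.45 + 5.74 + 39.0 = 47.19 Ω
I = V / R_total = 187 / 47.19 = 3.963 A
P_R1 = I² × R1 = (3.963)² × 2.45 = 38.47 W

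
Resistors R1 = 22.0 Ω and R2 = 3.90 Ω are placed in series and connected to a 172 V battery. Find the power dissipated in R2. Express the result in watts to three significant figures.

In a series string the same current flows through every resistor — find that current, then P = I²R for the one we want.
R_total = 22.0 + 3.90 = 25.90 Ω
I = V / R_total = 172 / 25.90 = 6.641 A
P_R2 = I² × R2 = (6.641)² × 3.90 = 172.0 W

172 W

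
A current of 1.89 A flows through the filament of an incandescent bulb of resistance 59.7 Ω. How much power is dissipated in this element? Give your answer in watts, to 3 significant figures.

213 W

Knowing I and R, the power is just I²R — no need to find V first.
P = (1.890 A)² × 59.7 Ω = 213.3 W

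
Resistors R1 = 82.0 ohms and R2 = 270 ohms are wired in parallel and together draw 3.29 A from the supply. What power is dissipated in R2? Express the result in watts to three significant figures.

159 W

We need the common branch voltage; get it from I_total × R_eq, then P = V²/R for the branch.
1/R_eq = 1/82.0 + 1/270 ⇒ R_eq = 62.90 Ω
V = I_total × R_eq = 3.290 × 62.90 = 206.9 V
P_R2 = V² / R2 = (206.9)² / 270 = 158.6 W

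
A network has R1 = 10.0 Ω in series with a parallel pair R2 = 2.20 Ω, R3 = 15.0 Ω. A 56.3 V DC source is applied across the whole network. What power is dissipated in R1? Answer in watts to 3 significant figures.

223 W

Reduce the parallel pair to R_p first; the network is then a simple series string.
R_p = (2.20×15.0)/(2.20+15.0) = 1.919 Ω
R_total = 10.0 + 1.919 = 11.92 Ω
I = V / R_total = 56.3 / 11.92 = 4.724 A
R1 is in the main series path, so its power is I²R1.
P_R1 = (4.724)² × 10.0 = 223.1 W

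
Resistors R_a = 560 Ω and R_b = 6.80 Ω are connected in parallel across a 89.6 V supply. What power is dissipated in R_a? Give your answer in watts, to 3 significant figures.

14.3 W

Each parallel branch sees the full supply voltage, so P = V²/R applies directly to the target branch.
P_R_a = V² / R_a = (89.6)² / 560 Ω = 14.34 W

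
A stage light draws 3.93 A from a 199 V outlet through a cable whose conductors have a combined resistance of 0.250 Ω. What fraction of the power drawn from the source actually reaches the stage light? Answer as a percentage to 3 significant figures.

99.5 %

The cable carries the full 3.93 A.
P_line = I² R_line = (3.930)² × 0.250 = 3.861 W
P_source = V I = 199 × 3.930 = 782.1 W; P_load = 778.2 W
η = P_load / P_source = 778.2 / 782.1 = 0.9951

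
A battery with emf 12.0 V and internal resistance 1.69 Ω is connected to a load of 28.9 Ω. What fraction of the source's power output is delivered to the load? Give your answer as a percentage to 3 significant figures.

94.5 %

Efficiency is P_load / P_total. With a series r and R sharing the same I, P = I²R for each, so η = R/(R+r).
η = R / (R + r) = 28.9 / (28.9 + 1.69) = 0.9448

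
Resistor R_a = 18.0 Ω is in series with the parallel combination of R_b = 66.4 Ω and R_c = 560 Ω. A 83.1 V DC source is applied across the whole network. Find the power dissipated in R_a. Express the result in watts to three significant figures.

Collapse R_b‖R_c to a single equivalent, reducing the network to two series elements.
R_p = (66.4×560)/(66.4+560) = 59.36 Ω
R_total = 18.0 + 59.36 = 77.36 Ω
I = V / R_total = 83.1 / 77.36 = 1.074 A
All the current flows through R_a; use P = I²R.
P_R_a = (1.074)² × 18.0 = 20.77 W

20.8 W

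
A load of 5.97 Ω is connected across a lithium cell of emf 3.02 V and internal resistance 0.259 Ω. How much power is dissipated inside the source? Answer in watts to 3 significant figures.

r is in series with the load, so it carries the full circuit current — the loss in it is I²r.
I = ε / (r + R) = 3.02 / (0.259 + 5.97) = 0.4848 A
P_int = I² r = (0.4848)² × 0.259 = 0.06088 W

0.0609 W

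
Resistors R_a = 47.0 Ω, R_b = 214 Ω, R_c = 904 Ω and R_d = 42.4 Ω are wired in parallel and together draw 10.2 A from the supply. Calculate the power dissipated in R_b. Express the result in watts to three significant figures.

The branches share the same voltage, but only the total current is given — find V from the equivalent resistance first.
1/R_eq = 1/47.0 + 1/214 + 1/904 + 1/42.4 ⇒ R_eq = 19.75 Ω
V = I_total × R_eq = 10.20 × 19.75 = 201.4 V
P_R_b = V² / R_b = (201.4)² / 214 = 189.6 W

190 W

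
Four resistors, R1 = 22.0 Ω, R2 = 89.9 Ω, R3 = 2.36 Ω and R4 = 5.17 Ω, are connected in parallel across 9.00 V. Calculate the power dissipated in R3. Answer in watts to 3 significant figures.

Each parallel branch sees the full supply voltage, so P = V²/R applies directly to the target branch.
P_R3 = V² / R3 = (9.00)² / 2.36 Ω = 34.32 W

34.3 W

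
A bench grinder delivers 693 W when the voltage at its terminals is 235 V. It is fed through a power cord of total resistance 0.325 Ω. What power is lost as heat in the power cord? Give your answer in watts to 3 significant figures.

2.83 W

The power cord is a series resistance carrying the load current; its dissipation is I²R_line.
I = P / V = 693 / 235 = 2.949 A through the power cord.
P_line = I² R_line = (2.949)² × 0.325 = 2.826 W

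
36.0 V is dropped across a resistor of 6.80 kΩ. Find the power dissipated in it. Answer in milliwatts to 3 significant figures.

191 mW

With V across and R both known, P = V²/R gives the dissipation directly.
P = (36.0 V)² / 6800 Ω = 0.1906 W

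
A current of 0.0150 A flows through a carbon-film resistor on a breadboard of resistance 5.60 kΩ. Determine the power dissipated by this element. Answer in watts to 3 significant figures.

1.26 W

Current and resistance are given, so P = I²R is the direct form.
P = (0.01500 A)² × 5600 Ω = 1.260 W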